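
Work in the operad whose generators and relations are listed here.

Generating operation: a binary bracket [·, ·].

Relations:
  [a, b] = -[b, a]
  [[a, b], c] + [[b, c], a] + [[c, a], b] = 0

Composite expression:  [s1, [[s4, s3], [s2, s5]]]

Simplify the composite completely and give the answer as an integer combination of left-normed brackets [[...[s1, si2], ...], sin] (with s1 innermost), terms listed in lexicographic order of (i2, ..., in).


Antisymmetry and Jacobi reduce to s1-anchored left-normed brackets.
Composite bracket: [s1, [[s4, s3], [s2, s5]]]
Full expansion: 16 signed words from ab - ba (2^4 = 16).
Coefficients come from the s1-initial words:
  word s1s2s5s3s4 has sign +1, contributing +[[[[s1, s2], s5], s3], s4]
  word s1s2s5s4s3 has sign -1, contributing -[[[[s1, s2], s5], s4], s3]
  word s1s3s4s2s5 has sign -1, contributing -[[[[s1, s3], s4], s2], s5]
  word s1s3s4s5s2 has sign +1, contributing +[[[[s1, s3], s4], s5], s2]
  word s1s4s3s2s5 has sign +1, contributing +[[[[s1, s4], s3], s2], s5]
  word s1s4s3s5s2 has sign -1, contributing -[[[[s1, s4], s3], s5], s2]
  word s1s5s2s3s4 has sign -1, contributing -[[[[s1, s5], s2], s3], s4]
  word s1s5s2s4s3 has sign +1, contributing +[[[[s1, s5], s2], s4], s3]

[[[[s1, s2], s5], s3], s4] - [[[[s1, s2], s5], s4], s3] - [[[[s1, s3], s4], s2], s5] + [[[[s1, s3], s4], s5], s2] + [[[[s1, s4], s3], s2], s5] - [[[[s1, s4], s3], s5], s2] - [[[[s1, s5], s2], s3], s4] + [[[[s1, s5], s2], s4], s3]


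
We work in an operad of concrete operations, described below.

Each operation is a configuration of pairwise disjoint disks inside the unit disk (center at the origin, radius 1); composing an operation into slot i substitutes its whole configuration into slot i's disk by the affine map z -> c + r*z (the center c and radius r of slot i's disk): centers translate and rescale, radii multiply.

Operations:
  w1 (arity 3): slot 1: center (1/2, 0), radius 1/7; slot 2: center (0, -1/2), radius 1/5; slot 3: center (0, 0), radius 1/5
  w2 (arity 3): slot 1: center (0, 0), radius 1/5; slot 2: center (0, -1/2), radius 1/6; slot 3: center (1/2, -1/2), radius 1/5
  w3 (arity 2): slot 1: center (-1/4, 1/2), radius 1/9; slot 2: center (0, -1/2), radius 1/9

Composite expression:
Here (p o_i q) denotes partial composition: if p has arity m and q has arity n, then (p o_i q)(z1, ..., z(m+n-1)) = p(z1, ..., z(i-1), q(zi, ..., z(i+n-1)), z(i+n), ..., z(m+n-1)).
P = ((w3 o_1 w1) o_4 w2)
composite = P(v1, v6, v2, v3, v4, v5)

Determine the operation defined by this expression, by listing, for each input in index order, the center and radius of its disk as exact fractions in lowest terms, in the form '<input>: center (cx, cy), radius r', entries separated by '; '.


v1: center (-7/36, 1/2), radius 1/63; v2: center (-1/4, 1/2), radius 1/45; v3: center (0, -1/2), radius 1/45; v4: center (0, -5/9), radius 1/54; v5: center (1/18, -5/9), radius 1/45; v6: center (-1/4, 4/9), radius 1/45

Only the slot chain above each v matters under w3; compose those maps.
tracing v1 down its 2-map path: center (-7/36, 1/2), radius 1/63
tracing v6 down its 2-map path: center (-1/4, 4/9), radius 1/45
tracing v2 down its 2-map path: center (-1/4, 1/2), radius 1/45
tracing v3 down its 2-map path: center (0, -1/2), radius 1/45
tracing v4 down its 2-map path: center (0, -5/9), radius 1/54
tracing v5 down its 2-map path: center (1/18, -5/9), radius 1/45


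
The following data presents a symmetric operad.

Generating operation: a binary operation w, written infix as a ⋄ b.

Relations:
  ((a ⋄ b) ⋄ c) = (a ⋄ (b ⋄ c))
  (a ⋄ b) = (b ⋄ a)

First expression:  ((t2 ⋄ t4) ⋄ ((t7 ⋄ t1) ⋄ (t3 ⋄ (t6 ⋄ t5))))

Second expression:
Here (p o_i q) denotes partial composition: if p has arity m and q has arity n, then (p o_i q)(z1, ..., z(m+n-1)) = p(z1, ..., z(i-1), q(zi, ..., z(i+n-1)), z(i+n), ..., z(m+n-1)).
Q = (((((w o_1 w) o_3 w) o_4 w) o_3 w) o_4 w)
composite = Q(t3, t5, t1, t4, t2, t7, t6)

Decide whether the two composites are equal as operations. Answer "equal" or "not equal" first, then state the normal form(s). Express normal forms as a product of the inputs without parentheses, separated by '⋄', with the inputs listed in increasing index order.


Reducing the first expression gives t1 ⋄ t2 ⋄ t3 ⋄ t4 ⋄ t5 ⋄ t6 ⋄ t7
Reducing the second expression gives t1 ⋄ t2 ⋄ t3 ⋄ t4 ⋄ t5 ⋄ t6 ⋄ t7
The normal forms match — equal.

equal; the common form is t1 ⋄ t2 ⋄ t3 ⋄ t4 ⋄ t5 ⋄ t6 ⋄ t7


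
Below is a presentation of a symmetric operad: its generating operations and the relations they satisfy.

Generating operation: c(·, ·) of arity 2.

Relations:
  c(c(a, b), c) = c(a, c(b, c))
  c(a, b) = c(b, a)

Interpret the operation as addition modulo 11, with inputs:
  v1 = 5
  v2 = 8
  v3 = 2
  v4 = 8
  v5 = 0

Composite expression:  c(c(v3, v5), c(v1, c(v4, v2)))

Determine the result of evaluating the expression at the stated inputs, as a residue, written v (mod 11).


c(v3, v5) = 2
c(v4, v2) = 5
c(v1, c(v4, v2)) = 10
c(c(v3, v5), c(v1, c(v4, v2))) = 1

1 (mod 11)


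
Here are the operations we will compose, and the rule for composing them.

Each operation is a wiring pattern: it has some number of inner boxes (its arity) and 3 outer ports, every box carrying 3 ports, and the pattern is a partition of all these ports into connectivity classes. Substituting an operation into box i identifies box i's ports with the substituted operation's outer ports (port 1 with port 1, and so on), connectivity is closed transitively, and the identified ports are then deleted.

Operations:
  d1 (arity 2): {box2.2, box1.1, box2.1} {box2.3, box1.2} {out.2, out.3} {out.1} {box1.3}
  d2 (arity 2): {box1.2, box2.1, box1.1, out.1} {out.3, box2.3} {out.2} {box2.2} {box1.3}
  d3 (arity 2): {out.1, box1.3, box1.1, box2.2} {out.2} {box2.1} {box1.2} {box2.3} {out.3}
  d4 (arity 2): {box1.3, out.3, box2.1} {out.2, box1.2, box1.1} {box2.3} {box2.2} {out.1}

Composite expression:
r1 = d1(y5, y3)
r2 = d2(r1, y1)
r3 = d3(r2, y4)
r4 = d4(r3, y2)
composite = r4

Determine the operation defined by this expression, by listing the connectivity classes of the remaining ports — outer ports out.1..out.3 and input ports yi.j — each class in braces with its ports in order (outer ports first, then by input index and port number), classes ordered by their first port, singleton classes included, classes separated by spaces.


{out.1} {out.2, y1.1, y1.3, y4.2} {out.3, y2.1} {y1.2} {y2.2} {y2.3} {y3.1, y3.2, y5.1} {y3.3, y5.2} {y4.1} {y4.3} {y5.3}

Substituting into d4 glues patterns; closure does the rest.
stage d1: inputs (y5, y3), connectivity {out.1} {out.2, out.3} {y3.1, y3.2, y5.1} {y3.3, y5.2} {y5.3}, out.j its boundary
stage d2: inputs (y5, y3, y1), connectivity {out.1, y1.1} {out.2} {out.3, y1.3} {y1.2} {y3.1, y3.2, y5.1} {y3.3, y5.2} {y5.3}, out.j its boundary
stage d3: inputs (y5, y3, y1, y4), connectivity {out.1, y1.1, y1.3, y4.2} {out.2} {out.3} {y1.2} {y3.1, y3.2, y5.1} {y3.3, y5.2} {y4.1} {y4.3} {y5.3}, out.j its boundary
stage d4: inputs (y5, y3, y1, y4, y2), connectivity {out.1} {out.2, y1.1, y1.3, y4.2} {out.3, y2.1} {y1.2} {y2.2} {y2.3} {y3.1, y3.2, y5.1} {y3.3, y5.2} {y4.1} {y4.3} {y5.3}, out.j its boundary


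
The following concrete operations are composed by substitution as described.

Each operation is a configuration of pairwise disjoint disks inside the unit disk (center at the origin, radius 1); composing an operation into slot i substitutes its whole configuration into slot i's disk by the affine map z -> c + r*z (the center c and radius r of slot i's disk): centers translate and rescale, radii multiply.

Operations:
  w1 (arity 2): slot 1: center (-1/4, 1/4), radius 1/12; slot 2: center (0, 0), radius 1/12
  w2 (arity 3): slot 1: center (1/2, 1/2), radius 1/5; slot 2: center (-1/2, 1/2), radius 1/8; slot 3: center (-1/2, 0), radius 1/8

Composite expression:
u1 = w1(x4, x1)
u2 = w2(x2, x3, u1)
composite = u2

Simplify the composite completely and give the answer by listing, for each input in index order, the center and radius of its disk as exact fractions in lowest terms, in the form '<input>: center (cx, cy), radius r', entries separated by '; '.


x1: center (-1/2, 0), radius 1/96; x2: center (1/2, 1/2), radius 1/5; x3: center (-1/2, 1/2), radius 1/8; x4: center (-17/32, 1/32), radius 1/96

Each x-disk chains the slot maps above it in w2; radii multiply.
tracing x2 down its 1-map path: center (1/2, 1/2), radius 1/5
tracing x3 down its 1-map path: center (-1/2, 1/2), radius 1/8
tracing x4 down its 2-map path: center (-17/32, 1/32), radius 1/96
tracing x1 down its 2-map path: center (-1/2, 0), radius 1/96


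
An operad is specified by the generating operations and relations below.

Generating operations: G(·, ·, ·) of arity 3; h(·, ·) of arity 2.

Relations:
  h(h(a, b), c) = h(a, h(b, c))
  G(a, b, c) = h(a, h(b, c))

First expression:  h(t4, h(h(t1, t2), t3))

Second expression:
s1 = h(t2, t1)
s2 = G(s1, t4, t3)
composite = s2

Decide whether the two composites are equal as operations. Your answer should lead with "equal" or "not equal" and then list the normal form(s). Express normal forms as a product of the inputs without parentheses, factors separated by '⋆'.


not equal: they reduce to t4 ⋆ t1 ⋆ t2 ⋆ t3 and t2 ⋆ t1 ⋆ t4 ⋆ t3

Reducing the first expression gives t4 ⋆ t1 ⋆ t2 ⋆ t3
Reducing the second expression gives t2 ⋆ t1 ⋆ t4 ⋆ t3
Different reductions; not equal.


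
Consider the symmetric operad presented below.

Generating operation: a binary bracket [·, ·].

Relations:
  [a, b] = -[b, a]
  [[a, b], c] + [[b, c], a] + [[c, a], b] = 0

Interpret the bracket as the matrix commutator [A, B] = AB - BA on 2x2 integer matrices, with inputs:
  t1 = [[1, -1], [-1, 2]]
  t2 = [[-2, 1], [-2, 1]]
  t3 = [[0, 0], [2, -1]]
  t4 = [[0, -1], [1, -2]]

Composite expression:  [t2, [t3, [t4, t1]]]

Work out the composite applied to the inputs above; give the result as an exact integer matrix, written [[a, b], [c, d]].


[t4, t1] = [[2, -3], [1, -2]]
[t3, [t4, t1]] = [[6, -3], [7, -6]]
[t2, [t3, [t4, t1]]] = [[1, -3], [-3, -1]]

[[1, -3], [-3, -1]]


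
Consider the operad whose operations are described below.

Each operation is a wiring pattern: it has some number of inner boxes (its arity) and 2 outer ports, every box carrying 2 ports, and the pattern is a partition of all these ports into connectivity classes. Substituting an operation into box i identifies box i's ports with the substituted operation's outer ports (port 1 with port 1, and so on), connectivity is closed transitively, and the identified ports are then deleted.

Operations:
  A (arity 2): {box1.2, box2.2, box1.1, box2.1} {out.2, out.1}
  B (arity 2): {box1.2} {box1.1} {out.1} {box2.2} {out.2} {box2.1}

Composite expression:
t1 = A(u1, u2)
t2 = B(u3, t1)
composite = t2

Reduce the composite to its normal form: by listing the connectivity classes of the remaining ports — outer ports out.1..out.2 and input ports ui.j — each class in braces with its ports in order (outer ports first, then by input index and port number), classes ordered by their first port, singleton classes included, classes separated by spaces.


{out.1} {out.2} {u1.1, u1.2, u2.1, u2.2} {u3.1} {u3.2}

Connectivity passes through glued B-boundaries; trace each wire chain.
after A, the pattern on (u1, u2) reads {out.1, out.2} {u1.1, u1.2, u2.1, u2.2} (out.j = its outer ports)
after B, the pattern on (u3, u1, u2) reads {out.1} {out.2} {u1.1, u1.2, u2.1, u2.2} {u3.1} {u3.2} (out.j = its outer ports)


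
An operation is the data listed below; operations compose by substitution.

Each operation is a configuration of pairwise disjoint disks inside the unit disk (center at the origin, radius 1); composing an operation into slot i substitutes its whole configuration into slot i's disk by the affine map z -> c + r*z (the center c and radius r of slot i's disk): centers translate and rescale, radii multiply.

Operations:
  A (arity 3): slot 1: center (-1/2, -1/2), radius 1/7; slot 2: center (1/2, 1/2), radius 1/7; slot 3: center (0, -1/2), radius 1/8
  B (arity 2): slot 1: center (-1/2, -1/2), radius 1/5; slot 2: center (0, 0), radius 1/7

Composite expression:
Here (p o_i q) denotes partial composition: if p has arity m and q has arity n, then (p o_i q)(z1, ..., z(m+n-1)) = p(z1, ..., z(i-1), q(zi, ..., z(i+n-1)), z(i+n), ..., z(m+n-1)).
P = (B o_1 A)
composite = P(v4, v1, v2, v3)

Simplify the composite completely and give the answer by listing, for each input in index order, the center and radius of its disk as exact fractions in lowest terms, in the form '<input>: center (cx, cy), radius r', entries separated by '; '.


v1: center (-2/5, -2/5), radius 1/35; v2: center (-1/2, -3/5), radius 1/40; v3: center (0, 0), radius 1/7; v4: center (-3/5, -3/5), radius 1/35

Each v-disk chains the slot maps above it in B; radii multiply.
tracing v4 down its 2-map path: center (-3/5, -3/5), radius 1/35
tracing v1 down its 2-map path: center (-2/5, -2/5), radius 1/35
tracing v2 down its 2-map path: center (-1/2, -3/5), radius 1/40
tracing v3 down its 1-map path: center (0, 0), radius 1/7


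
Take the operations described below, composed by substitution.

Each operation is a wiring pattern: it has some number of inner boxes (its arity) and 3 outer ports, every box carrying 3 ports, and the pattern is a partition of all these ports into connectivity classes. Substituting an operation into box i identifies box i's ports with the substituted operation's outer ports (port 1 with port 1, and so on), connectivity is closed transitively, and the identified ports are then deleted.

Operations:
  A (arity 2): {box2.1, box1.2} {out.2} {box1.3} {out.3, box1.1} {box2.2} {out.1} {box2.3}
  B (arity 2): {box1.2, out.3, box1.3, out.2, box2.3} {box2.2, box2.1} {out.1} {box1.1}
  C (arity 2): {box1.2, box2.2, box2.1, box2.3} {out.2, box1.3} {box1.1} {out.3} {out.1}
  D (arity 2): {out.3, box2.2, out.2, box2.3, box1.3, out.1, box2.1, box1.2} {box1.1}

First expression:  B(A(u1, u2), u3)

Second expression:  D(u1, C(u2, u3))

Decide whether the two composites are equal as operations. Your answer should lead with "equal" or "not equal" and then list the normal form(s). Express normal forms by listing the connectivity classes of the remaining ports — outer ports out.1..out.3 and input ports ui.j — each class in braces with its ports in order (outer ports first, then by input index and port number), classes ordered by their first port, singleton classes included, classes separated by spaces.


The first expression reduces to {out.1} {out.2, out.3, u1.1, u3.3} {u1.2, u2.1} {u1.3} {u2.2} {u2.3} {u3.1, u3.2}
The second expression reduces to {out.1, out.2, out.3, u1.2, u1.3, u2.3} {u1.1} {u2.1} {u2.2, u3.1, u3.2, u3.3}
Different reductions; not equal.

not equal; the first gives {out.1} {out.2, out.3, u1.1, u3.3} {u1.2, u2.1} {u1.3} {u2.2} {u2.3} {u3.1, u3.2} and the second {out.1, out.2, out.3, u1.2, u1.3, u2.3} {u1.1} {u2.1} {u2.2, u3.1, u3.2, u3.3}


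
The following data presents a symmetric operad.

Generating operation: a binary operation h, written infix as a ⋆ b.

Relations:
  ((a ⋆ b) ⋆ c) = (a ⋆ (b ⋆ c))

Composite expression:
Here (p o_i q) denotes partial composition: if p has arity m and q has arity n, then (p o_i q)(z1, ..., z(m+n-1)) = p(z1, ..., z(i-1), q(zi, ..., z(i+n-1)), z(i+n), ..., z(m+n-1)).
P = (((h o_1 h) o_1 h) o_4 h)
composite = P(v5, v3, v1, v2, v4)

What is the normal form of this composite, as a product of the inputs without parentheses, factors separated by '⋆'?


Under associativity of h, the answer is the v's in reading order.
(v5 ⋆ v3) flattens to v5 ⋆ v3
((v5 ⋆ v3) ⋆ v1) flattens to v5 ⋆ v3 ⋆ v1
(v2 ⋆ v4) flattens to v2 ⋆ v4
(((v5 ⋆ v3) ⋆ v1) ⋆ (v2 ⋆ v4)) flattens to v5 ⋆ v3 ⋆ v1 ⋆ v2 ⋆ v4

v5 ⋆ v3 ⋆ v1 ⋆ v2 ⋆ v4


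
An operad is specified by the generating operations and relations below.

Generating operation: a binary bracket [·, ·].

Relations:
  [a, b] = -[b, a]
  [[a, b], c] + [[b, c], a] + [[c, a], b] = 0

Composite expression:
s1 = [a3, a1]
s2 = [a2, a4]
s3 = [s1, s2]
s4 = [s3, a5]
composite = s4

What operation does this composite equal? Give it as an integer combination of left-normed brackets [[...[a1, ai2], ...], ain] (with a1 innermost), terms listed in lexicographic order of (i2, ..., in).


-[[[[a1, a3], a2], a4], a5] + [[[[a1, a3], a4], a2], a5]

Antisymmetry and Jacobi reduce to a1-anchored left-normed brackets.
Composite bracket: [[[a3, a1], [a2, a4]], a5]
Each bracket splits as ab - ba, giving 16 signed words (2^4 = 16).
The a1-initial words carry the normal form:
  word a1a3a2a4a5 has sign -1, contributing -[[[[a1, a3], a2], a4], a5]
  word a1a3a4a2a5 has sign +1, contributing +[[[[a1, a3], a4], a2], a5]


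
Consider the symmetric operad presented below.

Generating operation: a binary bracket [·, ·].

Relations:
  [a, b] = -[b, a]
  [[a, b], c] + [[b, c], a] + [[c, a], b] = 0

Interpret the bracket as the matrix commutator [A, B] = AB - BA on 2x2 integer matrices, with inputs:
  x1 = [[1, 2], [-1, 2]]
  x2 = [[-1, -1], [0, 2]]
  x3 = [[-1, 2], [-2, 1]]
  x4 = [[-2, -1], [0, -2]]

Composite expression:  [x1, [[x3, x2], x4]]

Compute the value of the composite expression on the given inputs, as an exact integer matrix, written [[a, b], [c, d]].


[[4, -28], [-12, -4]]

[x3, x2] = [[-2, 8], [6, 2]]
[[x3, x2], x4] = [[6, 4], [0, -6]]
[x1, [[x3, x2], x4]] = [[4, -28], [-12, -4]]


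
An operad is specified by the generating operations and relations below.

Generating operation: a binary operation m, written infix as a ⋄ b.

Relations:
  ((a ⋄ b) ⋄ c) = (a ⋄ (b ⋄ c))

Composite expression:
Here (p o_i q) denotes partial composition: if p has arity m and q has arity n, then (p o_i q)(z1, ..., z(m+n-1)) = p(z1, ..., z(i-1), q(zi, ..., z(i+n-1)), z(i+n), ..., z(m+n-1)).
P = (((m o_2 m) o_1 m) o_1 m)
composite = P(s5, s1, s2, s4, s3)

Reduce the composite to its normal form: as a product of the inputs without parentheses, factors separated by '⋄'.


s5 ⋄ s1 ⋄ s2 ⋄ s4 ⋄ s3

Key point: m is associative — brackets drop, the s-order remains.
(s5 ⋄ s1) spells out as s5 ⋄ s1
((s5 ⋄ s1) ⋄ s2) spells out as s5 ⋄ s1 ⋄ s2
(s4 ⋄ s3) spells out as s4 ⋄ s3
(((s5 ⋄ s1) ⋄ s2) ⋄ (s4 ⋄ s3)) spells out as s5 ⋄ s1 ⋄ s2 ⋄ s4 ⋄ s3


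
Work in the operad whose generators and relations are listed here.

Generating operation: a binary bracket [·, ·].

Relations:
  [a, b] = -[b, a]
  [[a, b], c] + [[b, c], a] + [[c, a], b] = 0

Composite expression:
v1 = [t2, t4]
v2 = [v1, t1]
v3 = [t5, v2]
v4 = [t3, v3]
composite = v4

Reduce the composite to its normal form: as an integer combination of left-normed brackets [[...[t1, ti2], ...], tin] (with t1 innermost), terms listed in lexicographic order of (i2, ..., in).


Expand each bracket as ab - ba; the t1-initial words give the coefficients.
Composite bracket: [t3, [t5, [[t2, t4], t1]]]
The bracket unfolds into 16 signed words via [a, b] = ab - ba (2^4 = 16).
Coefficients come from the t1-initial words:
  from t1t2t4t5t3, sign -1: term -[[[[t1, t2], t4], t5], t3]
  from t1t4t2t5t3, sign +1: term +[[[[t1, t4], t2], t5], t3]

-[[[[t1, t2], t4], t5], t3] + [[[[t1, t4], t2], t5], t3]


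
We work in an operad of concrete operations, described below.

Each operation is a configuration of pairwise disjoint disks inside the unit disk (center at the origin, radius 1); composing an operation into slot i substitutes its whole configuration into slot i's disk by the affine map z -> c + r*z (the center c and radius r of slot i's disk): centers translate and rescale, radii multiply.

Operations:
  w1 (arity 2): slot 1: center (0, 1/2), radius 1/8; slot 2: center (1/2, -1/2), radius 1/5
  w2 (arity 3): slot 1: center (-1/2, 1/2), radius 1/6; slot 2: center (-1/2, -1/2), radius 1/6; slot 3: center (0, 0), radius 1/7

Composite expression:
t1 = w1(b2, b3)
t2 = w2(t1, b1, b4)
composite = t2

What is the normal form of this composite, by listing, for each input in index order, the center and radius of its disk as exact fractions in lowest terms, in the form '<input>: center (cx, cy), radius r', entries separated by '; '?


b1: center (-1/2, -1/2), radius 1/6; b2: center (-1/2, 7/12), radius 1/48; b3: center (-5/12, 5/12), radius 1/30; b4: center (0, 0), radius 1/7

Affine substitution under w2: radii multiply and b-centers shift.
tracing b2 down its 2-map path: center (-1/2, 7/12), radius 1/48
tracing b3 down its 2-map path: center (-5/12, 5/12), radius 1/30
tracing b1 down its 1-map path: center (-1/2, -1/2), radius 1/6
tracing b4 down its 1-map path: center (0, 0), radius 1/7


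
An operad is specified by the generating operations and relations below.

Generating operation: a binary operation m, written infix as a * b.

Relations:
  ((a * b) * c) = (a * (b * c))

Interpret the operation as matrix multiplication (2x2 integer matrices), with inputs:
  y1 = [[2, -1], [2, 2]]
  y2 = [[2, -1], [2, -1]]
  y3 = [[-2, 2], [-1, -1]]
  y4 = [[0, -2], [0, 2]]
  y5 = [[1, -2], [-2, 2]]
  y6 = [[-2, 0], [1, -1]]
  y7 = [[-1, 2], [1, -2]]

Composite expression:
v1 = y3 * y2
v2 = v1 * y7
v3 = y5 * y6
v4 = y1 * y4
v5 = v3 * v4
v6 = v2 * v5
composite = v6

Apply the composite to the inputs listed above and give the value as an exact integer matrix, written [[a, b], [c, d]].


[[0, 0], [0, 576]]

(y3 * y2) = [[0, 0], [-4, 2]]
((y3 * y2) * y7) = [[0, 0], [6, -12]]
(y5 * y6) = [[-4, 2], [6, -2]]
(y1 * y4) = [[0, -6], [0, 0]]
((y5 * y6) * (y1 * y4)) = [[0, 24], [0, -36]]
(((y3 * y2) * y7) * ((y5 * y6) * (y1 * y4))) = [[0, 0], [0, 576]]


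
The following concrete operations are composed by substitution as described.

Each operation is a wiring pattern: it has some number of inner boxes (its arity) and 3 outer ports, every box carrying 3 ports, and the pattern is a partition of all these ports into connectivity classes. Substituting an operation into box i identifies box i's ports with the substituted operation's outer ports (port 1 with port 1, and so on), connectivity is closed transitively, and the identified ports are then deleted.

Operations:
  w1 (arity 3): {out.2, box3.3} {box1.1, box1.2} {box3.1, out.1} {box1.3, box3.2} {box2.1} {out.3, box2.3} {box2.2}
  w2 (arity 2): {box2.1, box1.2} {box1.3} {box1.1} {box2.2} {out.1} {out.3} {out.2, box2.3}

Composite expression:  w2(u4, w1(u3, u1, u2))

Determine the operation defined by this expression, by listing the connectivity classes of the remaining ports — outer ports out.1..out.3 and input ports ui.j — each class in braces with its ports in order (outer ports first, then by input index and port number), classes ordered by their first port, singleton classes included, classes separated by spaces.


After gluing at w2, chains via deleted ports link the u-ports.
through w1, on inputs (u3, u1, u2): {out.1, u2.1} {out.2, u2.3} {out.3, u1.3} {u1.1} {u1.2} {u2.2, u3.3} {u3.1, u3.2} (out.j = stage outer ports)
through w2, on inputs (u4, u3, u1, u2): {out.1} {out.2, u1.3} {out.3} {u1.1} {u1.2} {u2.1, u4.2} {u2.2, u3.3} {u2.3} {u3.1, u3.2} {u4.1} {u4.3} (out.j = stage outer ports)

{out.1} {out.2, u1.3} {out.3} {u1.1} {u1.2} {u2.1, u4.2} {u2.2, u3.3} {u2.3} {u3.1, u3.2} {u4.1} {u4.3}


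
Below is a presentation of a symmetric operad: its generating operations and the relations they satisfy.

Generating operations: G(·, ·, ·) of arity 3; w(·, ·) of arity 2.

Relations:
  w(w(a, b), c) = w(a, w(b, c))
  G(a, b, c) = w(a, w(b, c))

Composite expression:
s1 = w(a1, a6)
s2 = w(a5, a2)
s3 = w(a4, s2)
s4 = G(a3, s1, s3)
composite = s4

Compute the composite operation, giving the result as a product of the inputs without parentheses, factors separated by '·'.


a3 · a1 · a6 · a4 · a5 · a2

Associativity of G dissolves the nesting; only the a-input order survives.
w(a1, a6) spells out as a1 · a6
w(a5, a2) spells out as a5 · a2
w(a4, w(a5, a2)) spells out as a4 · a5 · a2
G(a3, w(a1, a6), w(a4, w(a5, a2))) spells out as a3 · a1 · a6 · a4 · a5 · a2


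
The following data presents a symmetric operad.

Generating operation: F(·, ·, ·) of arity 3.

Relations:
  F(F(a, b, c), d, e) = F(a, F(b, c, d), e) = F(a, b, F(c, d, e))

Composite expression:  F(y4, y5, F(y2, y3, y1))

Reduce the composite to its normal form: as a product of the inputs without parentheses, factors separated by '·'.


y4 · y5 · y2 · y3 · y1

Every regrouping of F is equal, so read the y-inputs in written order.
F(y2, y3, y1) spells out as y2 · y3 · y1
F(y4, y5, F(y2, y3, y1)) spells out as y4 · y5 · y2 · y3 · y1


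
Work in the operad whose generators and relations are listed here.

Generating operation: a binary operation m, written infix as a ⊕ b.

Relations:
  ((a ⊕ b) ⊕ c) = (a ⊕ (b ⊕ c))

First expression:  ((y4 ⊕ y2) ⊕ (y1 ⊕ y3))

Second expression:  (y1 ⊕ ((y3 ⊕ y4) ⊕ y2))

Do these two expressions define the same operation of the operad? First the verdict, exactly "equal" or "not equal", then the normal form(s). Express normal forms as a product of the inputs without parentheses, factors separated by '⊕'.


The first expression reduces to y4 ⊕ y2 ⊕ y1 ⊕ y3
The second expression reduces to y1 ⊕ y3 ⊕ y4 ⊕ y2
The normal forms differ: not equal.

not equal — first y4 ⊕ y2 ⊕ y1 ⊕ y3, second y1 ⊕ y3 ⊕ y4 ⊕ y2


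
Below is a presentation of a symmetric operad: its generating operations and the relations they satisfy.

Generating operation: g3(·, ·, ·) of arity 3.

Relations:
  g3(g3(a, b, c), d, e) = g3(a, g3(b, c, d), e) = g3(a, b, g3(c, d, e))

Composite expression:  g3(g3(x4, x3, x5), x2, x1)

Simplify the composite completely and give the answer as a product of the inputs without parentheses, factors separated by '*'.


x4 * x3 * x5 * x2 * x1


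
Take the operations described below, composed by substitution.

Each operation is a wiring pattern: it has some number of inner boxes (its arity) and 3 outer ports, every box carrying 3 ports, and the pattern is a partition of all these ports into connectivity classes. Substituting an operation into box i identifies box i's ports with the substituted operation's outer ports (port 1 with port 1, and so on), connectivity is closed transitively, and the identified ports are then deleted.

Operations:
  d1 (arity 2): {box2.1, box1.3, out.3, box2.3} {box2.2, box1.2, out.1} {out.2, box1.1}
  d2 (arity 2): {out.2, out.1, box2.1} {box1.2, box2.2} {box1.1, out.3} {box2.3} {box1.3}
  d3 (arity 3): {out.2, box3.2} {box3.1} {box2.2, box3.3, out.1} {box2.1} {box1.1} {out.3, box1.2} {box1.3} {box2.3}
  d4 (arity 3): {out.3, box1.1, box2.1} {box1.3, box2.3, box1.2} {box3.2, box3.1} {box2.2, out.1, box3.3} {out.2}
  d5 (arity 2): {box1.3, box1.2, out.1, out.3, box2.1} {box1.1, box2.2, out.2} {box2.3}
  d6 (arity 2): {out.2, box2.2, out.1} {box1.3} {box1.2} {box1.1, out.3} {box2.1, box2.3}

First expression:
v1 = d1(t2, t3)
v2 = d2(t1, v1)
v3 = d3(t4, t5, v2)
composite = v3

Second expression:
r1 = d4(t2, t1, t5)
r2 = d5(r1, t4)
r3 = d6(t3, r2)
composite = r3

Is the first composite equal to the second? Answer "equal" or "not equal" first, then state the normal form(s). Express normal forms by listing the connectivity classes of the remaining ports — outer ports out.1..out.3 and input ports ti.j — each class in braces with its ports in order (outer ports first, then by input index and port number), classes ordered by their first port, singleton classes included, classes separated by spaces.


not equal; the first gives {out.1, t1.1, t5.2} {out.2, t2.2, t3.2} {out.3, t4.2} {t1.2, t2.1} {t1.3} {t2.3, t3.1, t3.3} {t4.1} {t4.3} {t5.1} {t5.3} and the second {out.1, out.2, t1.2, t4.2, t5.3} {out.3, t3.1} {t1.1, t2.1, t4.1} {t1.3, t2.2, t2.3} {t3.2} {t3.3} {t4.3} {t5.1, t5.2}


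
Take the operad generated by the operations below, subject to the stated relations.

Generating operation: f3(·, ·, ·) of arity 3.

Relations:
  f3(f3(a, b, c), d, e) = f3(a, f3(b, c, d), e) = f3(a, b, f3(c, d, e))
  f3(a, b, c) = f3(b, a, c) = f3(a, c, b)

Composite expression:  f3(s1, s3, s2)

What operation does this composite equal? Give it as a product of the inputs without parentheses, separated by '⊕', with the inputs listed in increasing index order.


s1 ⊕ s2 ⊕ s3

Both nesting and order wash out for f3; what remains is which s's occur.
f3(s1, s3, s2) collapses to s1 ⊕ s3 ⊕ s2
sorting the factors by input index: s1 ⊕ s2 ⊕ s3


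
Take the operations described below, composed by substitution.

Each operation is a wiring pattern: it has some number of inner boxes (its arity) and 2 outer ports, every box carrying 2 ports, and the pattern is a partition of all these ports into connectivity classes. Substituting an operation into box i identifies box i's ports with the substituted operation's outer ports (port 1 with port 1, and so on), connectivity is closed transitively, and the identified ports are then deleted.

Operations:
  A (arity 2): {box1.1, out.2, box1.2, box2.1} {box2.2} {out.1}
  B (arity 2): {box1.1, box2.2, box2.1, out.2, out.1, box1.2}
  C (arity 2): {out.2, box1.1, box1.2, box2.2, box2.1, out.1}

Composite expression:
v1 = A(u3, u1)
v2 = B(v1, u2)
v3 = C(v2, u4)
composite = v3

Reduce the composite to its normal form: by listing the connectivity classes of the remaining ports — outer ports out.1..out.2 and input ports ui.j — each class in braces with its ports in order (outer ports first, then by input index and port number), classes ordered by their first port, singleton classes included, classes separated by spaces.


{out.1, out.2, u1.1, u2.1, u2.2, u3.1, u3.2, u4.1, u4.2} {u1.2}

After gluing at C, chains via deleted ports link the u-ports.
the subtree at A composes to {out.1} {out.2, u1.1, u3.1, u3.2} {u1.2} on (u3, u1); out.j = own outer ports
the subtree at B composes to {out.1, out.2, u1.1, u2.1, u2.2, u3.1, u3.2} {u1.2} on (u3, u1, u2); out.j = own outer ports
the subtree at C composes to {out.1, out.2, u1.1, u2.1, u2.2, u3.1, u3.2, u4.1, u4.2} {u1.2} on (u3, u1, u2, u4); out.j = own outer ports


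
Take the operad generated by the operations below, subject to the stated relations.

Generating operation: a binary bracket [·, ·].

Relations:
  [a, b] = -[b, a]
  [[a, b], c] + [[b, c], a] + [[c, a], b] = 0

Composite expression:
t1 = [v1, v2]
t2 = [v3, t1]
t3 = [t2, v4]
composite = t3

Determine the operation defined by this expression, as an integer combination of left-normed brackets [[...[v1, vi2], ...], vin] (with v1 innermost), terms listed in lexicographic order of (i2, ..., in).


Skip Jacobi rewriting: expand, keep v1-initial words, read off terms.
Composite bracket: [[v3, [v1, v2]], v4]
The bracket unfolds into 8 signed words via [a, b] = ab - ba (2^3 = 8).
Collect the words opening with v1:
  the word v1v2v3v4 carries sign -1 and contributes -[[[v1, v2], v3], v4]

-[[[v1, v2], v3], v4]


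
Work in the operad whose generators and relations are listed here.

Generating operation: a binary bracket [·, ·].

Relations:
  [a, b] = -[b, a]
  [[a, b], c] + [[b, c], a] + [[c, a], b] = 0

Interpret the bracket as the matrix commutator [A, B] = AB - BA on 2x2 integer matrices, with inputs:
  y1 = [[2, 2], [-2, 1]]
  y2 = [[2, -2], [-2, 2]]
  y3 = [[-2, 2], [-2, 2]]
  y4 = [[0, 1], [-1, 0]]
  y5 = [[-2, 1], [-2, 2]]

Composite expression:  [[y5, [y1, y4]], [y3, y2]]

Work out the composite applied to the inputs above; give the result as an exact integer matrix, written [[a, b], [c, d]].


[y1, y4] = [[0, 1], [1, 0]]
[y5, [y1, y4]] = [[3, -4], [4, -3]]
[y3, y2] = [[-8, 8], [-8, 8]]
[[y5, [y1, y4]], [y3, y2]] = [[0, -16], [-16, 0]]

[[0, -16], [-16, 0]]


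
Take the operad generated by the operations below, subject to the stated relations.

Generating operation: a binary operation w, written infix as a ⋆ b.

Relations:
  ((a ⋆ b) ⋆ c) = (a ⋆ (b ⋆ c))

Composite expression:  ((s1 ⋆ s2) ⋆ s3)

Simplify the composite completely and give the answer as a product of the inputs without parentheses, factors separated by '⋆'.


s1 ⋆ s2 ⋆ s3


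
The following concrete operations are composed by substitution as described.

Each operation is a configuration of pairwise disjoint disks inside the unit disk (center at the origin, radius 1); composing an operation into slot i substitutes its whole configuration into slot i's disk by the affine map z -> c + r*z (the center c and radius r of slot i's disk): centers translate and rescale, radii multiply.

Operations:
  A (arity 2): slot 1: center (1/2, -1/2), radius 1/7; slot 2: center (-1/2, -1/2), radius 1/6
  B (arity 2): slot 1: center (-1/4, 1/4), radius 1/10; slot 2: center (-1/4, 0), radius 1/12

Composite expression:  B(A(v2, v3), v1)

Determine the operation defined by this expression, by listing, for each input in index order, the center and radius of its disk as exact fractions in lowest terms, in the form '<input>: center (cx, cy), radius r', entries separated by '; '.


Only the slot chain above each v matters under B; compose those maps.
input v2: applying the 2 nested substitutions gives center (-1/5, 1/5), radius 1/70
input v3: applying the 2 nested substitutions gives center (-3/10, 1/5), radius 1/60
input v1: applying the 1 nested substitution gives center (-1/4, 0), radius 1/12

v1: center (-1/4, 0), radius 1/12; v2: center (-1/5, 1/5), radius 1/70; v3: center (-3/10, 1/5), radius 1/60


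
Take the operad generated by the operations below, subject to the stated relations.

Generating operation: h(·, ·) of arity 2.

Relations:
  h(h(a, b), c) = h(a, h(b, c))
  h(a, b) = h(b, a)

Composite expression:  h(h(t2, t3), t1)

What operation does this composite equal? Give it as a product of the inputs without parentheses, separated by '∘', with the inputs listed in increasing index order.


t1 ∘ t2 ∘ t3

Key point: h commutes, so take the t-inputs in any fixed order.
h(t2, t3) flattens to t2 ∘ t3
h(h(t2, t3), t1) flattens to t2 ∘ t3 ∘ t1
reordering the factors by index: t1 ∘ t2 ∘ t3


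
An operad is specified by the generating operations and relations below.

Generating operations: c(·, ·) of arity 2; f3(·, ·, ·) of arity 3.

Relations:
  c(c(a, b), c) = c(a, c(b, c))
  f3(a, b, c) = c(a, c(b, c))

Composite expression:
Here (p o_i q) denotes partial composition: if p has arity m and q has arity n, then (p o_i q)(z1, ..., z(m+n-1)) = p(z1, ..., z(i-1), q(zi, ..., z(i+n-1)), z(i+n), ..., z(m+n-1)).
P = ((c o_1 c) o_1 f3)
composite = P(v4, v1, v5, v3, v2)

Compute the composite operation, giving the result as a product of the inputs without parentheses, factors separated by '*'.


v4 * v1 * v5 * v3 * v2


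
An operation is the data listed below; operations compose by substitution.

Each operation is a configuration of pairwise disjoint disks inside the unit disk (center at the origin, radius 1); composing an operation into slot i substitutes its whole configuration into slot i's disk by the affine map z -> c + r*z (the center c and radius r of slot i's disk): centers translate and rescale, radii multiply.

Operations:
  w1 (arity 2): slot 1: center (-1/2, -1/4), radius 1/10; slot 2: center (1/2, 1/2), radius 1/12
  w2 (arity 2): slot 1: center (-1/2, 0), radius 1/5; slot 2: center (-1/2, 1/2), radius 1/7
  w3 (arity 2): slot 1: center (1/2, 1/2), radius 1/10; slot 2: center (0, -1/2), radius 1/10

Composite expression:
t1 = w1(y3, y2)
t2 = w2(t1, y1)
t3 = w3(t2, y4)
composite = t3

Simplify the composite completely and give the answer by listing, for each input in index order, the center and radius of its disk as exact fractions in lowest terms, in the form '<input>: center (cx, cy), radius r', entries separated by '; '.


y1: center (9/20, 11/20), radius 1/70; y2: center (23/50, 51/100), radius 1/600; y3: center (11/25, 99/200), radius 1/500; y4: center (0, -1/2), radius 1/10

Nesting under w3 composes maps z -> c + r*z down each y-path.
input y3: applying the 3 nested substitutions gives center (11/25, 99/200), radius 1/500
input y2: applying the 3 nested substitutions gives center (23/50, 51/100), radius 1/600
input y1: applying the 2 nested substitutions gives center (9/20, 11/20), radius 1/70
input y4: applying the 1 nested substitution gives center (0, -1/2), radius 1/10


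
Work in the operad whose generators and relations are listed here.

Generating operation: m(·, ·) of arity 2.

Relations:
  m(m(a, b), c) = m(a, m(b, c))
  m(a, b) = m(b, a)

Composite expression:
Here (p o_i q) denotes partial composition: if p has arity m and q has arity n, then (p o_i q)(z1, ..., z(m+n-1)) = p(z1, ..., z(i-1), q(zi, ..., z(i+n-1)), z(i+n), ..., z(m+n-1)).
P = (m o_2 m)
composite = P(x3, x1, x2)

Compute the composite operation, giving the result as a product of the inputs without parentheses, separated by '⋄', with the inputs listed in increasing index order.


Any arrangement under m is one operation, so sort the x-inputs.
m(x1, x2) linearizes to x1 ⋄ x2
m(x3, m(x1, x2)) linearizes to x3 ⋄ x1 ⋄ x2
reordering the factors by index: x1 ⋄ x2 ⋄ x3

x1 ⋄ x2 ⋄ x3


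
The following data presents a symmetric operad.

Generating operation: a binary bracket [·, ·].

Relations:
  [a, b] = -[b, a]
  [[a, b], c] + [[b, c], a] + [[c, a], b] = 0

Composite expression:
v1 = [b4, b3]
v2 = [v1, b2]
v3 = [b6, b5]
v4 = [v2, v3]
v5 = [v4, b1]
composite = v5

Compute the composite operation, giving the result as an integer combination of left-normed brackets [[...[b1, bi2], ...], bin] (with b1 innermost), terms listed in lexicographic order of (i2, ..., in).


[[[[[b1, b2], b3], b4], b5], b6] - [[[[[b1, b2], b3], b4], b6], b5] - [[[[[b1, b2], b4], b3], b5], b6] + [[[[[b1, b2], b4], b3], b6], b5] - [[[[[b1, b3], b4], b2], b5], b6] + [[[[[b1, b3], b4], b2], b6], b5] + [[[[[b1, b4], b3], b2], b5], b6] - [[[[[b1, b4], b3], b2], b6], b5] - [[[[[b1, b5], b6], b2], b3], b4] + [[[[[b1, b5], b6], b2], b4], b3] + [[[[[b1, b5], b6], b3], b4], b2] - [[[[[b1, b5], b6], b4], b3], b2] + [[[[[b1, b6], b5], b2], b3], b4] - [[[[[b1, b6], b5], b2], b4], b3] - [[[[[b1, b6], b5], b3], b4], b2] + [[[[[b1, b6], b5], b4], b3], b2]

Skip Jacobi rewriting: expand, keep b1-initial words, read off terms.
Composite bracket: [[[[b4, b3], b2], [b6, b5]], b1]
The bracket unfolds into 32 signed words via [a, b] = ab - ba (2^5 = 32).
Keep just the words that open with b1:
  b1b2b3b4b5b6 appears with sign +1, giving the term +[[[[[b1, b2], b3], b4], b5], b6]
  b1b2b3b4b6b5 appears with sign -1, giving the term -[[[[[b1, b2], b3], b4], b6], b5]
  b1b2b4b3b5b6 appears with sign -1, giving the term -[[[[[b1, b2], b4], b3], b5], b6]
  b1b2b4b3b6b5 appears with sign +1, giving the term +[[[[[b1, b2], b4], b3], b6], b5]
  b1b3b4b2b5b6 appears with sign -1, giving the term -[[[[[b1, b3], b4], b2], b5], b6]
  b1b3b4b2b6b5 appears with sign +1, giving the term +[[[[[b1, b3], b4], b2], b6], b5]
  b1b4b3b2b5b6 appears with sign +1, giving the term +[[[[[b1, b4], b3], b2], b5], b6]
  b1b4b3b2b6b5 appears with sign -1, giving the term -[[[[[b1, b4], b3], b2], b6], b5]
  b1b5b6b2b3b4 appears with sign -1, giving the term -[[[[[b1, b5], b6], b2], b3], b4]
  b1b5b6b2b4b3 appears with sign +1, giving the term +[[[[[b1, b5], b6], b2], b4], b3]
  b1b5b6b3b4b2 appears with sign +1, giving the term +[[[[[b1, b5], b6], b3], b4], b2]
  b1b5b6b4b3b2 appears with sign -1, giving the term -[[[[[b1, b5], b6], b4], b3], b2]
  b1b6b5b2b3b4 appears with sign +1, giving the term +[[[[[b1, b6], b5], b2], b3], b4]
  b1b6b5b2b4b3 appears with sign -1, giving the term -[[[[[b1, b6], b5], b2], b4], b3]
  b1b6b5b3b4b2 appears with sign -1, giving the term -[[[[[b1, b6], b5], b3], b4], b2]
  b1b6b5b4b3b2 appears with sign +1, giving the term +[[[[[b1, b6], b5], b4], b3], b2]


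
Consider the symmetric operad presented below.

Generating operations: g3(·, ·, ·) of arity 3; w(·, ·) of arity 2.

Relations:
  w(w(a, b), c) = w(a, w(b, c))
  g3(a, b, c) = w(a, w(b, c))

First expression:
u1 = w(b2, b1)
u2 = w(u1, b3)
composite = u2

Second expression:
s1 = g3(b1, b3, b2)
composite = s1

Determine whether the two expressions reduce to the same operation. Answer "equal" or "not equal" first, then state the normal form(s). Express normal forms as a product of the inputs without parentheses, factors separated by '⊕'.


not equal; first: b2 ⊕ b1 ⊕ b3; second: b1 ⊕ b3 ⊕ b2

The first expression, normalized: b2 ⊕ b1 ⊕ b3
The second expression, normalized: b1 ⊕ b3 ⊕ b2
Distinct normal forms: not equal.
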